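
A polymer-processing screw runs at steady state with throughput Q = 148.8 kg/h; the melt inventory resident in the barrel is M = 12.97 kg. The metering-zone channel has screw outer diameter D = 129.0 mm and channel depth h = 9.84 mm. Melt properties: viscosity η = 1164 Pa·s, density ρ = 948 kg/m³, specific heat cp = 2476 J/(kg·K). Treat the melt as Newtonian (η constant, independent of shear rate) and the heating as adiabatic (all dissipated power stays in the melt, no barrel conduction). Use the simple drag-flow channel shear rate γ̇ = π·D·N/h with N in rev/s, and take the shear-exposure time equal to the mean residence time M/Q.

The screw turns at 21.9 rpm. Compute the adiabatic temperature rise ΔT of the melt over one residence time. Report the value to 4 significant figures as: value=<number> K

Throughput in SI: Q_s = 148.8 kg/h ÷ 3600 s/h = 0.0413333 kg/s
Mean residence time: t_res = M/Q_s = 12.97 kg / 0.0413333 kg/s = 313.79 s
Convert to SI: D = 0.129 m, h = 0.00984 m, N = 21.9/60 = 0.365 rev/s
γ̇ = π·D·N / h = π · 0.129 · 0.365 / 0.00984 = 15.0327 s⁻¹
ΔT = η·γ̇²·t_res / (ρ·cp) = 1164 · (15.0327)² · 313.79 / (948 · 2476) = 35.1648 K

value=35.16 K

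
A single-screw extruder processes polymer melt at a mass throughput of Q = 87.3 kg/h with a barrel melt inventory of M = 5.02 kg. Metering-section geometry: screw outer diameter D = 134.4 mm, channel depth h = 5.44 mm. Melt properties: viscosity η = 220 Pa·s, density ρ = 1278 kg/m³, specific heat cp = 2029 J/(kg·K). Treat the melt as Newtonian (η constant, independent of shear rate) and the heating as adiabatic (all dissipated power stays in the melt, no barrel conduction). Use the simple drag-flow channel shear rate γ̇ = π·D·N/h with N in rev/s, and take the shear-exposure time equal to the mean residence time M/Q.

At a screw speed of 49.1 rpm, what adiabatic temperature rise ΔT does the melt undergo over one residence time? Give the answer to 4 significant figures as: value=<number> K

Q_s = Q / 3600 = 87.3 / 3600 = 0.02425 kg/s
t_res = M / Q_s = 5.02 / 0.02425 = 207.01 s
Geometry in metres: D = 134.4 mm → 0.1344 m, h = 5.44 mm → 0.00544 m; screw speed N = 49.1 rpm = 0.818333 rev/s
Shear rate: γ̇ = πDN/h = π·0.1344·0.818333/0.00544 = 63.5156 s⁻¹
ΔT = η·γ̇²·t_res/(ρ·cp) = [220 × 63.5156² × 207.01] / [1278 × 2029] = 70.8537 K

value=70.85 K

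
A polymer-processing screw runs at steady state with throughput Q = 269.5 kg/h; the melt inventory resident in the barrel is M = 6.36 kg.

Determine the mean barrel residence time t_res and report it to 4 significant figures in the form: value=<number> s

value=84.96 s

Q_s = Q / 3600 = 269.5 / 3600 = 0.0748611 kg/s
Mean residence time: t_res = M/Q_s = 6.36 kg / 0.0748611 kg/s = 84.9573 s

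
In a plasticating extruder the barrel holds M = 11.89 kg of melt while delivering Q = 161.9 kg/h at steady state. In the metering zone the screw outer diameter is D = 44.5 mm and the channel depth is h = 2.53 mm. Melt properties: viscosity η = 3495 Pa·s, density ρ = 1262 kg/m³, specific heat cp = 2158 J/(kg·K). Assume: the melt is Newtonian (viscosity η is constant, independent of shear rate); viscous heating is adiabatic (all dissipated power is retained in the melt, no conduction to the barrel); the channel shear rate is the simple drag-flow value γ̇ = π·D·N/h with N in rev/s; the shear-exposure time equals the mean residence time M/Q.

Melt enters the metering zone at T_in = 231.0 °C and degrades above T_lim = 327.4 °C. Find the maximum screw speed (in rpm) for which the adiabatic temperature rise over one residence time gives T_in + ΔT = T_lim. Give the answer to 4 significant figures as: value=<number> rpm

value=18.30 rpm

Q_s = Q / 3600 = 161.9 / 3600 = 0.0449722 kg/s
t_res = M / Q_s = 11.89 ÷ 0.0449722 = 264.385 s
D = 44.5 mm = 0.0445 m;  h = 2.53 mm = 0.00253 m
ΔT_a = T_lim − T_in = 327.4 °C − 231.0 °C = 96.4 K
Invert ΔT = ηγ̇²t_res/(ρcp) for γ̇: γ̇_max² = ΔT_a ρ cp / (η t_res) = 96.4·1262·2158 / (3495·264.385) = 284.121 s⁻²
γ̇_max = sqrt(284.121) = 16.8559 s⁻¹
N_max = γ̇_max·h / (π·D) = 16.8559 · 0.00253 / (π · 0.0445) = 0.305044 rev/s = 18.3026 rpm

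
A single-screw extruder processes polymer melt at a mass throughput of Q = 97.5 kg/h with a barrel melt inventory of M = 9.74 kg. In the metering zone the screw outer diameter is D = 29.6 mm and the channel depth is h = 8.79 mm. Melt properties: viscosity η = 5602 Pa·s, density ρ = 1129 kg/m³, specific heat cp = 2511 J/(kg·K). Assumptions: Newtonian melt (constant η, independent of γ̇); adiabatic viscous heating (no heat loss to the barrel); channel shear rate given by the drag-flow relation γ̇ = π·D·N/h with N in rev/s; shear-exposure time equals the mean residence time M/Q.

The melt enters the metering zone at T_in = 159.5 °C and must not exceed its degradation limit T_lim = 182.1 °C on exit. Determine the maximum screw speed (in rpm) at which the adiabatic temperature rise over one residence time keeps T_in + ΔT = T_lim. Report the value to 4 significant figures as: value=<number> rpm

value=31.98 rpm

Convert throughput: Q = 97.5 kg/h = 97.5/3600 = 0.0270833 kg/s
Mean residence time: t_res = M/Q_s = 9.74 kg / 0.0270833 kg/s = 359.631 s
Geometry in SI: D = 29.6 mm → 0.0296 m, h = 8.79 mm → 0.00879 m
Allowable rise: ΔT_a = T_lim − T_in = 182.1 − 159.5 = 22.6 K
Invert ΔT = ηγ̇²t_res/(ρcp) for γ̇: γ̇_max² = ΔT_a ρ cp / (η t_res) = 22.6·1129·2511 / (5602·359.631) = 31.8016 s⁻²
γ̇_max = sqrt(31.8016) = 5.63929 s⁻¹
N_max = γ̇_max·h / (π·D) = 5.63929 · 0.00879 / (π · 0.0296) = 0.533055 rev/s = 31.9833 rpm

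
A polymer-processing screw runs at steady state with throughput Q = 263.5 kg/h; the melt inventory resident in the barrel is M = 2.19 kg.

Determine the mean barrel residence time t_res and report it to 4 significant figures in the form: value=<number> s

Throughput in SI: Q_s = 263.5 kg/h ÷ 3600 s/h = 0.0731944 kg/s
t_res = M / Q_s = 2.19 / 0.0731944 = 29.9203 s

value=29.92 s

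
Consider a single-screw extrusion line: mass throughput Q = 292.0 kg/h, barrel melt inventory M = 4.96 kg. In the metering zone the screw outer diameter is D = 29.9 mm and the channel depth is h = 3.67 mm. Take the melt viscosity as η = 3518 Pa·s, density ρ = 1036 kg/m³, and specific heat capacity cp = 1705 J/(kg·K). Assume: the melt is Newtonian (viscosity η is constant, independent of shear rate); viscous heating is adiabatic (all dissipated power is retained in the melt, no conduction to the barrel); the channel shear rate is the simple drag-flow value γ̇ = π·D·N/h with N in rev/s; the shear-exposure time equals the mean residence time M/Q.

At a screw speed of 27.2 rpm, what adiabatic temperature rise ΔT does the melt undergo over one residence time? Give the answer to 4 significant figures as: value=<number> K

value=16.40 K

Throughput in SI: Q_s = 292.0 kg/h ÷ 3600 s/h = 0.0811111 kg/s
Mean residence time: t_res = M/Q_s = 4.96 kg / 0.0811111 kg/s = 61.1507 s
D = 29.9 mm = 0.0299 m;  h = 3.67 mm = 0.00367 m;  N = 27.2 rpm / 60 = 0.453333 rev/s
Shear rate: γ̇ = πDN/h = π·0.0299·0.453333/0.00367 = 11.6031 s⁻¹
Adiabatic rise: ΔT = η γ̇² t_res / (ρ cp) = 3518·(11.6031)²·61.1507 / (1036·1705) = 16.3968 K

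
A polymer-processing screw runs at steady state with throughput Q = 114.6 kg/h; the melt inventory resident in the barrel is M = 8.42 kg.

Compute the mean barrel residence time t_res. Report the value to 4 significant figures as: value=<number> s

Q_s = Q / 3600 = 114.6 / 3600 = 0.0318333 kg/s
t_res = M / Q_s = 8.42 / 0.0318333 = 264.503 s

value=264.5 s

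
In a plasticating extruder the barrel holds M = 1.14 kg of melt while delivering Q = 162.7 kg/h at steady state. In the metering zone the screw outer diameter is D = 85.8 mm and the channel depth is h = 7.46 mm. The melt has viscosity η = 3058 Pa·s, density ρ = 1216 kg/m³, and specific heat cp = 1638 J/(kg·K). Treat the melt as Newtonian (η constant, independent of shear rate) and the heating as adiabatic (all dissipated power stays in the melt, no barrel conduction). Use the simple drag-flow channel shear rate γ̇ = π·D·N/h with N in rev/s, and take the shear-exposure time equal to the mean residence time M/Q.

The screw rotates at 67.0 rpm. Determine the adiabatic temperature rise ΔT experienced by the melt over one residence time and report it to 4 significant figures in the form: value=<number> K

Throughput in SI: Q_s = 162.7 kg/h ÷ 3600 s/h = 0.0451944 kg/s
Mean residence time: t_res = M/Q_s = 1.14 kg / 0.0451944 kg/s = 25.2243 s
D = 85.8 mm = 0.0858 m;  h = 7.46 mm = 0.00746 m;  N = 67.0 rpm / 60 = 1.11667 rev/s
γ̇ = π·D·N / h = π · 0.0858 · 1.11667 / 0.00746 = 40.348 s⁻¹
Adiabatic rise: ΔT = η γ̇² t_res / (ρ cp) = 3058·(40.348)²·25.2243 / (1216·1638) = 63.0454 K

value=63.05 K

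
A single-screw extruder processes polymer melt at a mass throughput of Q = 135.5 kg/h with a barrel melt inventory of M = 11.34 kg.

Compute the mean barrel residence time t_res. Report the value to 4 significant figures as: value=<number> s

Q_s = Q / 3600 = 135.5 / 3600 = 0.0376389 kg/s
Mean residence time: t_res = M/Q_s = 11.34 kg / 0.0376389 kg/s = 301.284 s

value=301.3 s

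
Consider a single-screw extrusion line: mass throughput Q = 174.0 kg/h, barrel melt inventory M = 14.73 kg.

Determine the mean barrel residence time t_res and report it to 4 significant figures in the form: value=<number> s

value=304.8 s

Q_s = Q / 3600 = 174.0 / 3600 = 0.0483333 kg/s
t_res = M / Q_s = 14.73 / 0.0483333 = 304.759 s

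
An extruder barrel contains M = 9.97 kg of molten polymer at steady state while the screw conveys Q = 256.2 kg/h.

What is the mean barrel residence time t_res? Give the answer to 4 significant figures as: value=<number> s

value=140.1 s

Q_s = Q / 3600 = 256.2 / 3600 = 0.0711667 kg/s
t_res = M / Q_s = 9.97 ÷ 0.0711667 = 140.094 s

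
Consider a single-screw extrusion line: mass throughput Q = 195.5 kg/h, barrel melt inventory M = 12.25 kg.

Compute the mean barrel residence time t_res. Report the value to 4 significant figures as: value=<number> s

value=225.6 s

Q_s = Q / 3600 = 195.5 / 3600 = 0.0543056 kg/s
Mean residence time: t_res = M/Q_s = 12.25 kg / 0.0543056 kg/s = 225.575 s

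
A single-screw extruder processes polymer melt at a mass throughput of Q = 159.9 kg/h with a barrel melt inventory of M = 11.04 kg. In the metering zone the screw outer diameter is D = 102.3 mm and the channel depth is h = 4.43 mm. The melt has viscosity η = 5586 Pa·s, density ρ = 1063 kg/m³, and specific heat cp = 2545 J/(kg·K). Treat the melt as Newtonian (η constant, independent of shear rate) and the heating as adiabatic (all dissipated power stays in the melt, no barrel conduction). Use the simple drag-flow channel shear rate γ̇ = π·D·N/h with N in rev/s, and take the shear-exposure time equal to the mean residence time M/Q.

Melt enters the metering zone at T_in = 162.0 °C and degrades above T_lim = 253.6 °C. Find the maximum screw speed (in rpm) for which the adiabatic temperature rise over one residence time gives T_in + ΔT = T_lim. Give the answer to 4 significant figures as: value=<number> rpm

Throughput in SI: Q_s = 159.9 kg/h ÷ 3600 s/h = 0.0444167 kg/s
Mean residence time: t_res = M/Q_s = 11.04 kg / 0.0444167 kg/s = 248.555 s
D = 102.3 mm = 0.1023 m;  h = 4.43 mm = 0.00443 m
ΔT_a = T_lim − T_in = 253.6 − 162.0 = 91.6 K
γ̇_max² = ΔT_a·ρ·cp/(η·t_res) = 91.6·1063·2545/(5586·248.555) = 178.481 s⁻²
γ̇_max = √178.481 = 13.3597 s⁻¹
N_max = γ̇_max h / (πD) = 13.3597·0.00443/(π·0.1023) = 0.184151 rev/s → ×60 = 11.0491 rpm

value=11.05 rpm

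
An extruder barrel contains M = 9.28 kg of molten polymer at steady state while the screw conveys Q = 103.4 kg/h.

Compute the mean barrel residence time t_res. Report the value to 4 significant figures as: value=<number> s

Throughput in SI: Q_s = 103.4 kg/h ÷ 3600 s/h = 0.0287222 kg/s
t_res = M / Q_s = 9.28 / 0.0287222 = 323.095 s

value=323.1 s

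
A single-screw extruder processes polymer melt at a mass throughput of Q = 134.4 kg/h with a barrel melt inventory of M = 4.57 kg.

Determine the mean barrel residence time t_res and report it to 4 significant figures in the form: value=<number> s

Convert throughput: Q = 134.4 kg/h = 134.4/3600 = 0.0373333 kg/s
t_res = M / Q_s = 4.57 ÷ 0.0373333 = 122.411 s

value=122.4 s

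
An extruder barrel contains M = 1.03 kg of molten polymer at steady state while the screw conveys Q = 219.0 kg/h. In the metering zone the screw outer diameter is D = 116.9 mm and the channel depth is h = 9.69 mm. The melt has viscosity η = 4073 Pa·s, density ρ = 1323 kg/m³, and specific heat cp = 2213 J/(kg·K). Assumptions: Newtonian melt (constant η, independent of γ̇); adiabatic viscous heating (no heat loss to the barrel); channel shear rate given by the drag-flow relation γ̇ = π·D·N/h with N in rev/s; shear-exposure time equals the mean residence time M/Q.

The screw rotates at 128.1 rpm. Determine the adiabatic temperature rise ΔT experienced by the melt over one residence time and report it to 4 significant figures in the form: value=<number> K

Q_s = Q / 3600 = 219.0 / 3600 = 0.0608333 kg/s
t_res = M / Q_s = 1.03 / 0.0608333 = 16.9315 s
D = 116.9 mm = 0.1169 m;  h = 9.69 mm = 0.00969 m;  N = 128.1 rpm / 60 = 2.135 rev/s
γ̇ = π D N / h = (π)(0.1169)(2.135) / 0.00969 = 80.9168 s⁻¹
Adiabatic rise: ΔT = η γ̇² t_res / (ρ cp) = 4073·(80.9168)²·16.9315 / (1323·2213) = 154.222 K

value=154.2 K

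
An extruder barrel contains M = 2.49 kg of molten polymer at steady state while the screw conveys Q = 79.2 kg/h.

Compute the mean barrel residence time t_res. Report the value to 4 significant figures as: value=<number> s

value=113.2 s

Throughput in SI: Q_s = 79.2 kg/h ÷ 3600 s/h = 0.022 kg/s
t_res = M / Q_s = 2.49 ÷ 0.022 = 113.182 s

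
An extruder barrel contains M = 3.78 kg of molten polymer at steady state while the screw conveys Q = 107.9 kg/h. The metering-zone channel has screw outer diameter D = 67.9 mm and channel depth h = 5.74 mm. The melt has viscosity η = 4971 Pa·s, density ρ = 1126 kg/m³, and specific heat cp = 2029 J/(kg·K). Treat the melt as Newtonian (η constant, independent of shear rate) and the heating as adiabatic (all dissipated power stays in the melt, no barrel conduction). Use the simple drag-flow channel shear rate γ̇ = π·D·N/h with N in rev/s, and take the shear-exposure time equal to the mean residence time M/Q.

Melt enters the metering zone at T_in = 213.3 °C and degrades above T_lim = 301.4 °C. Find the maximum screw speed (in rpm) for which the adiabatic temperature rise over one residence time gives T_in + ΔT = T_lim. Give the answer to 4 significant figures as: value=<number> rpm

value=28.93 rpm

Q_s = Q / 3600 = 107.9 / 3600 = 0.0299722 kg/s
t_res = M / Q_s = 3.78 / 0.0299722 = 126.117 s
Geometry in SI: D = 67.9 mm → 0.0679 m, h = 5.74 mm → 0.00574 m
ΔT_a = T_lim − T_in = 301.4 − 213.3 = 88.1 K
γ̇_max² = ΔT_a·ρ·cp / (η·t_res) = [88.1 × 1126 × 2029] / [4971 × 126.117] = 321.055 s⁻²
Take the square root: γ̇_max = √(321.055) = 17.918 s⁻¹
N_max = γ̇_max h / (πD) = 17.918·0.00574/(π·0.0679) = 0.48215 rev/s → ×60 = 28.929 rpm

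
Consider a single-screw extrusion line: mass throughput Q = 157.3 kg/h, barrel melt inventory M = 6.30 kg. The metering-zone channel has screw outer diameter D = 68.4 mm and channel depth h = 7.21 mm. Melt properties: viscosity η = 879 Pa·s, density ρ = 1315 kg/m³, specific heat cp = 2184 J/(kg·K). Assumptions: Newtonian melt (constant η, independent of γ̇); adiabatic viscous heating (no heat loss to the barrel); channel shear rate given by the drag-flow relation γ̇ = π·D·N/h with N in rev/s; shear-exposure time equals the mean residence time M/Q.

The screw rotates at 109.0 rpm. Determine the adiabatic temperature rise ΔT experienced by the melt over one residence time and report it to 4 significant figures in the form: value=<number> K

Convert throughput: Q = 157.3 kg/h = 157.3/3600 = 0.0436944 kg/s
Mean residence time: t_res = M/Q_s = 6.30 kg / 0.0436944 kg/s = 144.183 s
Convert to SI: D = 0.0684 m, h = 0.00721 m, N = 109.0/60 = 1.81667 rev/s
γ̇ = π·D·N / h = π · 0.0684 · 1.81667 / 0.00721 = 54.1435 s⁻¹
Adiabatic rise: ΔT = η γ̇² t_res / (ρ cp) = 879·(54.1435)²·144.183 / (1315·2184) = 129.365 K

value=129.4 K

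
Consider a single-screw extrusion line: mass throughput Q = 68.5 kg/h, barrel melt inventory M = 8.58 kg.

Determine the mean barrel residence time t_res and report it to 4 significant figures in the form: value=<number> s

Throughput in SI: Q_s = 68.5 kg/h ÷ 3600 s/h = 0.0190278 kg/s
t_res = M / Q_s = 8.58 ÷ 0.0190278 = 450.92 s

value=450.9 s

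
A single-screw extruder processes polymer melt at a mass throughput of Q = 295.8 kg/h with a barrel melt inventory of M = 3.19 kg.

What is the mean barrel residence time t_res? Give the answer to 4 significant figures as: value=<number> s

Q_s = Q / 3600 = 295.8 / 3600 = 0.0821667 kg/s
Mean residence time: t_res = M/Q_s = 3.19 kg / 0.0821667 kg/s = 38.8235 s

value=38.82 s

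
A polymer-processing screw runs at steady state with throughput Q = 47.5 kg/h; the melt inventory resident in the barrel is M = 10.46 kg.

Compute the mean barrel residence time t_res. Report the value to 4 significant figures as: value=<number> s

Q_s = Q / 3600 = 47.5 / 3600 = 0.0131944 kg/s
t_res = M / Q_s = 10.46 ÷ 0.0131944 = 792.758 s

value=792.8 s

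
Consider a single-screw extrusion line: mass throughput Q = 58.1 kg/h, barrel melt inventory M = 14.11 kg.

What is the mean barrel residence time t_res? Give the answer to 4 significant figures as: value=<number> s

Q_s = Q / 3600 = 58.1 / 3600 = 0.0161389 kg/s
t_res = M / Q_s = 14.11 / 0.0161389 = 874.286 s

value=874.3 s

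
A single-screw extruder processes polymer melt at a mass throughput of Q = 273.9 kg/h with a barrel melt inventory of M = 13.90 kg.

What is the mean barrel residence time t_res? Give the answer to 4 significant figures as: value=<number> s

Q_s = Q / 3600 = 273.9 / 3600 = 0.0760833 kg/s
t_res = M / Q_s = 13.90 / 0.0760833 = 182.694 s

value=182.7 s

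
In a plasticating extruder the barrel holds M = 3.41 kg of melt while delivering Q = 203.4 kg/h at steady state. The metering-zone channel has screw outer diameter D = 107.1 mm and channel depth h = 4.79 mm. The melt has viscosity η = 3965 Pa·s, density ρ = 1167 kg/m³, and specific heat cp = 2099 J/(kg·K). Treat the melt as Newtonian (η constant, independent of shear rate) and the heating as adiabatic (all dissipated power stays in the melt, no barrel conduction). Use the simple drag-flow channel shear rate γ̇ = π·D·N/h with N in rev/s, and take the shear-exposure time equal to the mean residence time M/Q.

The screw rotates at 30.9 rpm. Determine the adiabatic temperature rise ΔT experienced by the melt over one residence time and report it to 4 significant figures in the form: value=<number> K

Throughput in SI: Q_s = 203.4 kg/h ÷ 3600 s/h = 0.0565 kg/s
Mean residence time: t_res = M/Q_s = 3.41 kg / 0.0565 kg/s = 60.354 s
Convert to SI: D = 0.1071 m, h = 0.00479 m, N = 30.9/60 = 0.515 rev/s
γ̇ = π D N / h = (π)(0.1071)(0.515) / 0.00479 = 36.1752 s⁻¹
ΔT = η·γ̇²·t_res/(ρ·cp) = [3965 × 36.1752² × 60.354] / [1167 × 2099] = 127.846 K

value=127.8 K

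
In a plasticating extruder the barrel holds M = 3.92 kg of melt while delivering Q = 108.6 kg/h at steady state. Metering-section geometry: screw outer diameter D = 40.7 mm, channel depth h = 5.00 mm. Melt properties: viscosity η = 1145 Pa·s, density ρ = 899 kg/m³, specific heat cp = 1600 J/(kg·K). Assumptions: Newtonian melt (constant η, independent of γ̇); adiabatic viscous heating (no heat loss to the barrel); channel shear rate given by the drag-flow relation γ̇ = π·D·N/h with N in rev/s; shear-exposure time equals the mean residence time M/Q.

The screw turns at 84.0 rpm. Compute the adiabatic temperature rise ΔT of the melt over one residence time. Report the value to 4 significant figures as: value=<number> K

value=132.6 K

Convert throughput: Q = 108.6 kg/h = 108.6/3600 = 0.0301667 kg/s
t_res = M / Q_s = 3.92 ÷ 0.0301667 = 129.945 s
Geometry in metres: D = 40.7 mm → 0.0407 m, h = 5.00 mm → 0.005 m; screw speed N = 84.0 rpm = 1.4 rev/s
γ̇ = π D N / h = (π)(0.0407)(1.4) / 0.005 = 35.8016 s⁻¹
ΔT = η·γ̇²·t_res/(ρ·cp) = [1145 × 35.8016² × 129.945] / [899 × 1600] = 132.583 K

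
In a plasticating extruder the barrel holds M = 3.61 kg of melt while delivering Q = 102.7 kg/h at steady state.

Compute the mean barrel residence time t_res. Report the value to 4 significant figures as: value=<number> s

Q_s = Q / 3600 = 102.7 / 3600 = 0.0285278 kg/s
Mean residence time: t_res = M/Q_s = 3.61 kg / 0.0285278 kg/s = 126.543 s

value=126.5 s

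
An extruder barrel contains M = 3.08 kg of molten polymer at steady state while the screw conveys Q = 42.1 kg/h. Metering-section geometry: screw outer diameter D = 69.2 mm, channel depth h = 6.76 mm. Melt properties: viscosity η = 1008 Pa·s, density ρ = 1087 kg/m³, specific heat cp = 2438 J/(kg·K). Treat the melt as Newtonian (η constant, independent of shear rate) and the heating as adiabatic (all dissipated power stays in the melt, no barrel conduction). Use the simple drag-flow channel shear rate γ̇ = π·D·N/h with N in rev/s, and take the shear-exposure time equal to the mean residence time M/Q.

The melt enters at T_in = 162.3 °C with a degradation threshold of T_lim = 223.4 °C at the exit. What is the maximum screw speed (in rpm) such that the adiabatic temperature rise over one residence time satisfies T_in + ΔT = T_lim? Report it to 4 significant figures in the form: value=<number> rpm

value=46.08 rpm

Throughput in SI: Q_s = 42.1 kg/h ÷ 3600 s/h = 0.0116944 kg/s
t_res = M / Q_s = 3.08 ÷ 0.0116944 = 263.373 s
Convert to metres: D = 0.0692 m, h = 0.00676 m
ΔT_a = T_lim − T_in = 223.4 °C − 162.3 °C = 61.1 K
γ̇_max² = ΔT_a·ρ·cp / (η·t_res) = [61.1 × 1087 × 2438] / [1008 × 263.373] = 609.92 s⁻²
Take the square root: γ̇_max = √(609.92) = 24.6966 s⁻¹
Solve γ̇ = πDN/h for N: N_max = γ̇_max·h/(π·D) = 24.6966 × 0.00676 / (π × 0.0692) = 0.76794 rev/s = 46.0764 rpm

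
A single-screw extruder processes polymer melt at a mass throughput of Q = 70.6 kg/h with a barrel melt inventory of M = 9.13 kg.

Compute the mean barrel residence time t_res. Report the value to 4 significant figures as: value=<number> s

Throughput in SI: Q_s = 70.6 kg/h ÷ 3600 s/h = 0.0196111 kg/s
Mean residence time: t_res = M/Q_s = 9.13 kg / 0.0196111 kg/s = 465.552 s

value=465.6 s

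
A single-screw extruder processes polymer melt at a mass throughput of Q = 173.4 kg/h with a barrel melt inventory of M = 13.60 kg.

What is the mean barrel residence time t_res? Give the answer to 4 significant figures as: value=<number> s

value=282.4 s

Convert throughput: Q = 173.4 kg/h = 173.4/3600 = 0.0481667 kg/s
t_res = M / Q_s = 13.60 ÷ 0.0481667 = 282.353 s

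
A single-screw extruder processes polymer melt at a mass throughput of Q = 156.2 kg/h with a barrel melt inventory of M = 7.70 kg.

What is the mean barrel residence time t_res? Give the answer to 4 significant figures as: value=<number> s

Convert throughput: Q = 156.2 kg/h = 156.2/3600 = 0.0433889 kg/s
t_res = M / Q_s = 7.70 ÷ 0.0433889 = 177.465 s

value=177.5 s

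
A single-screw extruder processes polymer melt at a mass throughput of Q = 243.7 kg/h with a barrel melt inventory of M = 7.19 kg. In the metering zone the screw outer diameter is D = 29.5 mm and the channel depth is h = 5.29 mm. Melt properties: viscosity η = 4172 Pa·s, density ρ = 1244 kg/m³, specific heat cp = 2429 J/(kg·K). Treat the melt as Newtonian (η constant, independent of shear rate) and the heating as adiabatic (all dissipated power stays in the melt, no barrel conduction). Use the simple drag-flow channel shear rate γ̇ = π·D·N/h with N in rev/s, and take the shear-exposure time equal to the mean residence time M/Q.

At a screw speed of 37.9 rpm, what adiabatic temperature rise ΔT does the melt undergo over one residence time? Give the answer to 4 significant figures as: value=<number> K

Convert throughput: Q = 243.7 kg/h = 243.7/3600 = 0.0676944 kg/s
Mean residence time: t_res = M/Q_s = 7.19 kg / 0.0676944 kg/s = 106.213 s
Geometry in metres: D = 29.5 mm → 0.0295 m, h = 5.29 mm → 0.00529 m; screw speed N = 37.9 rpm = 0.631667 rev/s
γ̇ = π D N / h = (π)(0.0295)(0.631667) / 0.00529 = 11.0663 s⁻¹
ΔT = η·γ̇²·t_res / (ρ·cp) = 4172 · (11.0663)² · 106.213 / (1244 · 2429) = 17.9589 K

value=17.96 K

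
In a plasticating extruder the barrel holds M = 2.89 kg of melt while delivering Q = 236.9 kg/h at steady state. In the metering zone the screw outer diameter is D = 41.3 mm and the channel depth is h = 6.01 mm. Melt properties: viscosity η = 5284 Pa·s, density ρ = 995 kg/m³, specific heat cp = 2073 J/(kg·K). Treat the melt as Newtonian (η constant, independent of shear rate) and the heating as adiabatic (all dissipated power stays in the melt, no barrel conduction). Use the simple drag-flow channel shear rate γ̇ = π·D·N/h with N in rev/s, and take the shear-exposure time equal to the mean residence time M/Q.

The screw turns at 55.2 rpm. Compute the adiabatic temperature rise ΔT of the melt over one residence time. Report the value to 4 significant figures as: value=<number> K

Convert throughput: Q = 236.9 kg/h = 236.9/3600 = 0.0658056 kg/s
t_res = M / Q_s = 2.89 / 0.0658056 = 43.9173 s
Geometry in metres: D = 41.3 mm → 0.0413 m, h = 6.01 mm → 0.00601 m; screw speed N = 55.2 rpm = 0.92 rev/s
γ̇ = π D N / h = (π)(0.0413)(0.92) / 0.00601 = 19.8616 s⁻¹
ΔT = η·γ̇²·t_res/(ρ·cp) = [5284 × 19.8616² × 43.9173] / [995 × 2073] = 44.3815 K

value=44.38 K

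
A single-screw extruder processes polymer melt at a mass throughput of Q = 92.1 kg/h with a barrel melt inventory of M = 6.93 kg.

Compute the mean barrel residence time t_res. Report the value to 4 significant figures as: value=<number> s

value=270.9 s

Convert throughput: Q = 92.1 kg/h = 92.1/3600 = 0.0255833 kg/s
Mean residence time: t_res = M/Q_s = 6.93 kg / 0.0255833 kg/s = 270.879 s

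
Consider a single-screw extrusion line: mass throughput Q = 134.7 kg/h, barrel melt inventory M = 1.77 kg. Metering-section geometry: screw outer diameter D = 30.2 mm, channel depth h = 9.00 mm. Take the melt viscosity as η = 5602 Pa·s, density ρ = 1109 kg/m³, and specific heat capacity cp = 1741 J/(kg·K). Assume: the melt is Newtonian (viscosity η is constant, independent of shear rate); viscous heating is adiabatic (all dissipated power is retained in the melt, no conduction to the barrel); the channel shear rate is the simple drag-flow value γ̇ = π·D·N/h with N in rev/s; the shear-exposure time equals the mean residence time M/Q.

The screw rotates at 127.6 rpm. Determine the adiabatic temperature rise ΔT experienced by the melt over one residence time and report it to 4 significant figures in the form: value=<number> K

value=68.98 K

Convert throughput: Q = 134.7 kg/h = 134.7/3600 = 0.0374167 kg/s
t_res = M / Q_s = 1.77 ÷ 0.0374167 = 47.3051 s
D = 30.2 mm = 0.0302 m;  h = 9.00 mm = 0.009 m;  N = 127.6 rpm / 60 = 2.12667 rev/s
Shear rate: γ̇ = πDN/h = π·0.0302·2.12667/0.009 = 22.4189 s⁻¹
ΔT = η·γ̇²·t_res / (ρ·cp) = 5602 · (22.4189)² · 47.3051 / (1109 · 1741) = 68.984 K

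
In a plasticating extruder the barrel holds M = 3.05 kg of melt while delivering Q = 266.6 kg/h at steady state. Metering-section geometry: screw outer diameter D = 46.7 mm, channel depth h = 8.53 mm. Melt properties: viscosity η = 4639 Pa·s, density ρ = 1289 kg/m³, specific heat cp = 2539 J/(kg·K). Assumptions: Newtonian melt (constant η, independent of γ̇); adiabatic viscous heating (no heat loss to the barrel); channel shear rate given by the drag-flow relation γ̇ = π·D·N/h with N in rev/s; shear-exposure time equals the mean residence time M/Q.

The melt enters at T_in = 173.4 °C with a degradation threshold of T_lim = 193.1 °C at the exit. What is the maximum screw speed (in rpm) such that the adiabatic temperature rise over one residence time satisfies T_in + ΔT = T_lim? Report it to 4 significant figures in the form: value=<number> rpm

Throughput in SI: Q_s = 266.6 kg/h ÷ 3600 s/h = 0.0740556 kg/s
t_res = M / Q_s = 3.05 / 0.0740556 = 41.1853 s
D = 46.7 mm = 0.0467 m;  h = 8.53 mm = 0.00853 m
Allowable rise: ΔT_a = T_lim − T_in = 193.1 − 173.4 = 19.7 K
γ̇_max² = ΔT_a·ρ·cp / (η·t_res) = [19.7 × 1289 × 2539] / [4639 × 41.1853] = 337.455 s⁻²
γ̇_max = √337.455 = 18.3699 s⁻¹
N_max = γ̇_max h / (πD) = 18.3699·0.00853/(π·0.0467) = 1.06805 rev/s → ×60 = 64.0828 rpm

value=64.08 rpm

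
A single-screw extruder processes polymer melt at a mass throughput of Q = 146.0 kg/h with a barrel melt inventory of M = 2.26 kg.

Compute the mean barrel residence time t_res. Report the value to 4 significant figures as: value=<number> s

value=55.73 s

Convert throughput: Q = 146.0 kg/h = 146.0/3600 = 0.0405556 kg/s
t_res = M / Q_s = 2.26 ÷ 0.0405556 = 55.726 s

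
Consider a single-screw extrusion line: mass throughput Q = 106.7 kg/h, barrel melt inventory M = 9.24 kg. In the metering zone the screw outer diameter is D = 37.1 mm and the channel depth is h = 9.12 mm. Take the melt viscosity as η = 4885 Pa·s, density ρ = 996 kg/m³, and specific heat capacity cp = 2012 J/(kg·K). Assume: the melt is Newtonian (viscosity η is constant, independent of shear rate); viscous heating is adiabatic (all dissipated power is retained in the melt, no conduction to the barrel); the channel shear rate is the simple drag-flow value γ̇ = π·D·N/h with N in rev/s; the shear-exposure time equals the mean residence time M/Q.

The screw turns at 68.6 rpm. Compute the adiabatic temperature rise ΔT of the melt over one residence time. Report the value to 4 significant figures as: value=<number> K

value=162.3 K

Convert throughput: Q = 106.7 kg/h = 106.7/3600 = 0.0296389 kg/s
Mean residence time: t_res = M/Q_s = 9.24 kg / 0.0296389 kg/s = 311.753 s
Convert to SI: D = 0.0371 m, h = 0.00912 m, N = 68.6/60 = 1.14333 rev/s
γ̇ = π D N / h = (π)(0.0371)(1.14333) / 0.00912 = 14.6117 s⁻¹
ΔT = η·γ̇²·t_res/(ρ·cp) = [4885 × 14.6117² × 311.753] / [996 × 2012] = 162.252 K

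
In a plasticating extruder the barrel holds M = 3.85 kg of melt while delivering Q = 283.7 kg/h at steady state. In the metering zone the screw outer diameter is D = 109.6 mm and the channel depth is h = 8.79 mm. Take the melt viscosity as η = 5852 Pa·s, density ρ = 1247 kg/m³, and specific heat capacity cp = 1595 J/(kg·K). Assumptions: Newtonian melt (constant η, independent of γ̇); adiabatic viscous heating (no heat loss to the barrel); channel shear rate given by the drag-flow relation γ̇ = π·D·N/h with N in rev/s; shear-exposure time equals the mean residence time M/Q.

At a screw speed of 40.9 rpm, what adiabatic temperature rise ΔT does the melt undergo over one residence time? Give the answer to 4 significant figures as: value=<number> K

value=102.5 K

Q_s = Q / 3600 = 283.7 / 3600 = 0.0788056 kg/s
t_res = M / Q_s = 3.85 / 0.0788056 = 48.8544 s
D = 109.6 mm = 0.1096 m;  h = 8.79 mm = 0.00879 m;  N = 40.9 rpm / 60 = 0.681667 rev/s
Shear rate: γ̇ = πDN/h = π·0.1096·0.681667/0.00879 = 26.702 s⁻¹
ΔT = η·γ̇²·t_res / (ρ·cp) = 5852 · (26.702)² · 48.8544 / (1247 · 1595) = 102.487 K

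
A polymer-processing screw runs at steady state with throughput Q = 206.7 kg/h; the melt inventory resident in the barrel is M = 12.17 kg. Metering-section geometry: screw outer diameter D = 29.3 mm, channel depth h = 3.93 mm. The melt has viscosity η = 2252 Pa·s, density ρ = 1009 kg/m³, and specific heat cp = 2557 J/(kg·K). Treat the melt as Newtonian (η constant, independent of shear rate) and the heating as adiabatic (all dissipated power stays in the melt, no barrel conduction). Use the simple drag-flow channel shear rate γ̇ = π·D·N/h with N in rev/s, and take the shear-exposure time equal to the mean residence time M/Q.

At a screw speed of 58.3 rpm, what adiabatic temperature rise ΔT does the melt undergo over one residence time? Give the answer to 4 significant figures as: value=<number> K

Q_s = Q / 3600 = 206.7 / 3600 = 0.0574167 kg/s
Mean residence time: t_res = M/Q_s = 12.17 kg / 0.0574167 kg/s = 211.959 s
Geometry in metres: D = 29.3 mm → 0.0293 m, h = 3.93 mm → 0.00393 m; screw speed N = 58.3 rpm = 0.971667 rev/s
Shear rate: γ̇ = πDN/h = π·0.0293·0.971667/0.00393 = 22.7584 s⁻¹
Adiabatic rise: ΔT = η γ̇² t_res / (ρ cp) = 2252·(22.7584)²·211.959 / (1009·2557) = 95.8261 K

value=95.83 K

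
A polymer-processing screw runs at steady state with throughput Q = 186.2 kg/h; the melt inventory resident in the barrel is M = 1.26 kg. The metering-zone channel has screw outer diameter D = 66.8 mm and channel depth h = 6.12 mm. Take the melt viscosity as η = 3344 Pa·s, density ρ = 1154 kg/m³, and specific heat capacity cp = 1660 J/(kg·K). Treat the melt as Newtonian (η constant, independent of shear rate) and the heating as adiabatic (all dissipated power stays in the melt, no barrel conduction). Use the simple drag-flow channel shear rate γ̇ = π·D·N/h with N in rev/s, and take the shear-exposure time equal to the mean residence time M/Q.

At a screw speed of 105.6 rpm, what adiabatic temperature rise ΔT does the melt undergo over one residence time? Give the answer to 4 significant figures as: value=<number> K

Throughput in SI: Q_s = 186.2 kg/h ÷ 3600 s/h = 0.0517222 kg/s
t_res = M / Q_s = 1.26 / 0.0517222 = 24.3609 s
Geometry in metres: D = 66.8 mm → 0.0668 m, h = 6.12 mm → 0.00612 m; screw speed N = 105.6 rpm = 1.76 rev/s
γ̇ = π·D·N / h = π · 0.0668 · 1.76 / 0.00612 = 60.3514 s⁻¹
ΔT = η·γ̇²·t_res / (ρ·cp) = 3344 · (60.3514)² · 24.3609 / (1154 · 1660) = 154.889 K

value=154.9 K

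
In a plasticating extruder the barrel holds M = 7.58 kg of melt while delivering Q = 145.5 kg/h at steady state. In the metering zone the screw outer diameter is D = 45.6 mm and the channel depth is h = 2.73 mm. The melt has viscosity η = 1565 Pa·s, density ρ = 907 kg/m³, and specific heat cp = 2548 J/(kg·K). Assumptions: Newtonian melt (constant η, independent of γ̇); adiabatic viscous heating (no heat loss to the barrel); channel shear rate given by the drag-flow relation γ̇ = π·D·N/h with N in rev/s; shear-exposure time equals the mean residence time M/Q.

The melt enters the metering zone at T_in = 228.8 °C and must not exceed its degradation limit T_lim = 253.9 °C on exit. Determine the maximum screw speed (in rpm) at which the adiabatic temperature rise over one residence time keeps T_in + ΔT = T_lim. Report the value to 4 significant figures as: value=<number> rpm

Convert throughput: Q = 145.5 kg/h = 145.5/3600 = 0.0404167 kg/s
t_res = M / Q_s = 7.58 ÷ 0.0404167 = 187.546 s
Convert to metres: D = 0.0456 m, h = 0.00273 m
ΔT_a = T_lim − T_in = 253.9 − 228.8 = 25.1 K
Invert ΔT = ηγ̇²t_res/(ρcp) for γ̇: γ̇_max² = ΔT_a ρ cp / (η t_res) = 25.1·907·2548 / (1565·187.546) = 197.632 s⁻²
Take the square root: γ̇_max = √(197.632) = 14.0582 s⁻¹
N_max = γ̇_max h / (πD) = 14.0582·0.00273/(π·0.0456) = 0.267902 rev/s → ×60 = 16.0741 rpm

value=16.07 rpm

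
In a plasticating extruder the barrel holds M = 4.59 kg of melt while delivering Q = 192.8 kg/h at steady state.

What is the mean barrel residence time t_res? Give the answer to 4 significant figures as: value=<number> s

Convert throughput: Q = 192.8 kg/h = 192.8/3600 = 0.0535556 kg/s
Mean residence time: t_res = M/Q_s = 4.59 kg / 0.0535556 kg/s = 85.7054 s

value=85.71 s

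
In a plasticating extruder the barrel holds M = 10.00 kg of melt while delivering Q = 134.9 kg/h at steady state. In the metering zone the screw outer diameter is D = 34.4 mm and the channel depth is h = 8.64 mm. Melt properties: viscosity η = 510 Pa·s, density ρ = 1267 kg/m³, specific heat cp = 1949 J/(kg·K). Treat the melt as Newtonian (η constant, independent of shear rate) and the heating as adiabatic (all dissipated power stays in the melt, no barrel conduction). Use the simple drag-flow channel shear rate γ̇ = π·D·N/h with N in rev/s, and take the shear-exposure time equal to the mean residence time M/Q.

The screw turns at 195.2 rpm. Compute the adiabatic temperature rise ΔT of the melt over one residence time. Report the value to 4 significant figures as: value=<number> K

value=91.27 K

Q_s = Q / 3600 = 134.9 / 3600 = 0.0374722 kg/s
Mean residence time: t_res = M/Q_s = 10.00 kg / 0.0374722 kg/s = 266.864 s
Convert to SI: D = 0.0344 m, h = 0.00864 m, N = 195.2/60 = 3.25333 rev/s
Shear rate: γ̇ = πDN/h = π·0.0344·3.25333/0.00864 = 40.6933 s⁻¹
ΔT = η·γ̇²·t_res/(ρ·cp) = [510 × 40.6933² × 266.864] / [1267 × 1949] = 91.268 K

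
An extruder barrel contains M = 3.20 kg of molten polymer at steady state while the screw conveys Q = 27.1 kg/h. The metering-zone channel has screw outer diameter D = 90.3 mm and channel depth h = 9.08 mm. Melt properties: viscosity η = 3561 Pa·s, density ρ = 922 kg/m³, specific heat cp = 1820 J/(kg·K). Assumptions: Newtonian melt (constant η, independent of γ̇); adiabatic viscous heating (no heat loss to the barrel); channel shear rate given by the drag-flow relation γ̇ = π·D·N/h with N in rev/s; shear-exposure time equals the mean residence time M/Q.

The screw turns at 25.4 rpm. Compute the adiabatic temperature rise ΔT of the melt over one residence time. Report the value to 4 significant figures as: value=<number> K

value=157.8 K

Throughput in SI: Q_s = 27.1 kg/h ÷ 3600 s/h = 0.00752778 kg/s
t_res = M / Q_s = 3.20 / 0.00752778 = 425.092 s
D = 90.3 mm = 0.0903 m;  h = 9.08 mm = 0.00908 m;  N = 25.4 rpm / 60 = 0.423333 rev/s
Shear rate: γ̇ = πDN/h = π·0.0903·0.423333/0.00908 = 13.2262 s⁻¹
ΔT = η·γ̇²·t_res / (ρ·cp) = 3561 · (13.2262)² · 425.092 / (922 · 1820) = 157.805 K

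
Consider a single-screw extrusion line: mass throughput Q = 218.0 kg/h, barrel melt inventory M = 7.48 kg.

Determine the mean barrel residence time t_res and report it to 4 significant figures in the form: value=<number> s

Convert throughput: Q = 218.0 kg/h = 218.0/3600 = 0.0605556 kg/s
Mean residence time: t_res = M/Q_s = 7.48 kg / 0.0605556 kg/s = 123.523 s

value=123.5 s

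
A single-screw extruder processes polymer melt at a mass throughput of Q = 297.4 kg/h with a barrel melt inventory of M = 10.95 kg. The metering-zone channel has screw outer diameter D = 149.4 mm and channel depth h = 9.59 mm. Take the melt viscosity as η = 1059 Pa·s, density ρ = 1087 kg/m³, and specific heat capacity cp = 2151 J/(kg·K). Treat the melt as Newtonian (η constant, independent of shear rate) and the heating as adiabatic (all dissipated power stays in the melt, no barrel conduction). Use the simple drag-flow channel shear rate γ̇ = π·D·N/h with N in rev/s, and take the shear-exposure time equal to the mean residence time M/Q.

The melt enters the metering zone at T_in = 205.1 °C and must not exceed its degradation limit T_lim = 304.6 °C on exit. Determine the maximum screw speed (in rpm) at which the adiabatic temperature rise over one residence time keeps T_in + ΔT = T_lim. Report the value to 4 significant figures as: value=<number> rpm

Q_s = Q / 3600 = 297.4 / 3600 = 0.0826111 kg/s
Mean residence time: t_res = M/Q_s = 10.95 kg / 0.0826111 kg/s = 132.549 s
Convert to metres: D = 0.1494 m, h = 0.00959 m
Allowable rise: ΔT_a = T_lim − T_in = 304.6 − 205.1 = 99.5 K
γ̇_max² = ΔT_a·ρ·cp / (η·t_res) = [99.5 × 1087 × 2151] / [1059 × 132.549] = 1657.38 s⁻²
γ̇_max = √1657.38 = 40.7109 s⁻¹
Solve γ̇ = πDN/h for N: N_max = γ̇_max·h/(π·D) = 40.7109 × 0.00959 / (π × 0.1494) = 0.831819 rev/s = 49.9091 rpm

value=49.91 rpm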